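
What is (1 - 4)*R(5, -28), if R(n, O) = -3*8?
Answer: 72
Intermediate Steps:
R(n, O) = -24
(1 - 4)*R(5, -28) = (1 - 4)*(-24) = -3*(-24) = 72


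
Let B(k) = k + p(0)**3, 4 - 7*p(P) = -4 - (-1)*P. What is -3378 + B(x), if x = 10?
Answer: -1154712/343 ≈ -3366.5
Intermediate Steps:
p(P) = 8/7 - P/7 (p(P) = 4/7 - (-4 - (-1)*P)/7 = 4/7 - (-4 + P)/7 = 4/7 + (4/7 - P/7) = 8/7 - P/7)
B(k) = 512/343 + k (B(k) = k + (8/7 - 1/7*0)**3 = k + (8/7 + 0)**3 = k + (8/7)**3 = k + 512/343 = 512/343 + k)
-3378 + B(x) = -3378 + (512/343 + 10) = -3378 + 3942/343 = -1154712/343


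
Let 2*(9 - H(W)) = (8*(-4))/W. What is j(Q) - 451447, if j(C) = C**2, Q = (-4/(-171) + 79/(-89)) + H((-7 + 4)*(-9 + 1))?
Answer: -104545287286271/231617961 ≈ -4.5137e+5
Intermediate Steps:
H(W) = 9 + 16/W (H(W) = 9 - 8*(-4)/(2*W) = 9 - (-16)/W = 9 + 16/W)
Q = 133964/15219 (Q = (-4/(-171) + 79/(-89)) + (9 + 16/(((-7 + 4)*(-9 + 1)))) = (-4*(-1/171) + 79*(-1/89)) + (9 + 16/((-3*(-8)))) = (4/171 - 79/89) + (9 + 16/24) = -13153/15219 + (9 + 16*(1/24)) = -13153/15219 + (9 + 2/3) = -13153/15219 + 29/3 = 133964/15219 ≈ 8.8024)
j(Q) - 451447 = (133964/15219)**2 - 451447 = 17946353296/231617961 - 451447 = -104545287286271/231617961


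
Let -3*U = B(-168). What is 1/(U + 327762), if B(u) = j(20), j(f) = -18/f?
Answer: 10/3277623 ≈ 3.0510e-6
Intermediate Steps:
B(u) = -9/10 (B(u) = -18/20 = -18*1/20 = -9/10)
U = 3/10 (U = -1/3*(-9/10) = 3/10 ≈ 0.30000)
1/(U + 327762) = 1/(3/10 + 327762) = 1/(3277623/10) = 10/3277623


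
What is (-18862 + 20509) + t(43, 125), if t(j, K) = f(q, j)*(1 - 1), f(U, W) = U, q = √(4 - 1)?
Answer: 1647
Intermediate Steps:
q = √3 ≈ 1.7320
t(j, K) = 0 (t(j, K) = √3*(1 - 1) = √3*0 = 0)
(-18862 + 20509) + t(43, 125) = (-18862 + 20509) + 0 = 1647 + 0 = 1647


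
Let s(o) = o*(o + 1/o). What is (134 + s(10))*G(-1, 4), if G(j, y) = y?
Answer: 940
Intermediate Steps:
(134 + s(10))*G(-1, 4) = (134 + (1 + 10**2))*4 = (134 + (1 + 100))*4 = (134 + 101)*4 = 235*4 = 940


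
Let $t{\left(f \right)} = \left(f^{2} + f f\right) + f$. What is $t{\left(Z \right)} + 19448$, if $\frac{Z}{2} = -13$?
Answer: $20774$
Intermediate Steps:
$Z = -26$ ($Z = 2 \left(-13\right) = -26$)
$t{\left(f \right)} = f + 2 f^{2}$ ($t{\left(f \right)} = \left(f^{2} + f^{2}\right) + f = 2 f^{2} + f = f + 2 f^{2}$)
$t{\left(Z \right)} + 19448 = - 26 \left(1 + 2 \left(-26\right)\right) + 19448 = - 26 \left(1 - 52\right) + 19448 = \left(-26\right) \left(-51\right) + 19448 = 1326 + 19448 = 20774$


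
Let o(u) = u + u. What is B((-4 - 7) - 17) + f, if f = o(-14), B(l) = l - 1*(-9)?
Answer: -47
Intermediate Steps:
o(u) = 2*u
B(l) = 9 + l (B(l) = l + 9 = 9 + l)
f = -28 (f = 2*(-14) = -28)
B((-4 - 7) - 17) + f = (9 + ((-4 - 7) - 17)) - 28 = (9 + (-11 - 17)) - 28 = (9 - 28) - 28 = -19 - 28 = -47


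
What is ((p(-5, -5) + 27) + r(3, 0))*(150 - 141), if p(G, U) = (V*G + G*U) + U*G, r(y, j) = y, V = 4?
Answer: 540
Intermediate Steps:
p(G, U) = 4*G + 2*G*U (p(G, U) = (4*G + G*U) + U*G = (4*G + G*U) + G*U = 4*G + 2*G*U)
((p(-5, -5) + 27) + r(3, 0))*(150 - 141) = ((2*(-5)*(2 - 5) + 27) + 3)*(150 - 141) = ((2*(-5)*(-3) + 27) + 3)*9 = ((30 + 27) + 3)*9 = (57 + 3)*9 = 60*9 = 540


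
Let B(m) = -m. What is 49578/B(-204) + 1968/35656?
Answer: 36836555/151538 ≈ 243.08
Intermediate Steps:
49578/B(-204) + 1968/35656 = 49578/((-1*(-204))) + 1968/35656 = 49578/204 + 1968*(1/35656) = 49578*(1/204) + 246/4457 = 8263/34 + 246/4457 = 36836555/151538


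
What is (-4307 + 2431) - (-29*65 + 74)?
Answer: -65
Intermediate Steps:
(-4307 + 2431) - (-29*65 + 74) = -1876 - (-1885 + 74) = -1876 - 1*(-1811) = -1876 + 1811 = -65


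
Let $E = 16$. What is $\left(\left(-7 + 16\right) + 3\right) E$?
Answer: $192$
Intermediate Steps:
$\left(\left(-7 + 16\right) + 3\right) E = \left(\left(-7 + 16\right) + 3\right) 16 = \left(9 + 3\right) 16 = 12 \cdot 16 = 192$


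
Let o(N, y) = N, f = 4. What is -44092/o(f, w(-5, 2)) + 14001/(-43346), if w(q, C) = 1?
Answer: -477816959/43346 ≈ -11023.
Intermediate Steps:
-44092/o(f, w(-5, 2)) + 14001/(-43346) = -44092/4 + 14001/(-43346) = -44092*1/4 + 14001*(-1/43346) = -11023 - 14001/43346 = -477816959/43346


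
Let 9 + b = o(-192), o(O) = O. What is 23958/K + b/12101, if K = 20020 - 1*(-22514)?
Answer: 15631468/28594663 ≈ 0.54666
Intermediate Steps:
K = 42534 (K = 20020 + 22514 = 42534)
b = -201 (b = -9 - 192 = -201)
23958/K + b/12101 = 23958/42534 - 201/12101 = 23958*(1/42534) - 201*1/12101 = 1331/2363 - 201/12101 = 15631468/28594663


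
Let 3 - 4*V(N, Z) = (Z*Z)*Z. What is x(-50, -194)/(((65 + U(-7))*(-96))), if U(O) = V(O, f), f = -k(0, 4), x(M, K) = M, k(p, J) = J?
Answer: 25/3924 ≈ 0.0063711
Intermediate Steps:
f = -4 (f = -1*4 = -4)
V(N, Z) = ¾ - Z³/4 (V(N, Z) = ¾ - Z*Z*Z/4 = ¾ - Z²*Z/4 = ¾ - Z³/4)
U(O) = 67/4 (U(O) = ¾ - ¼*(-4)³ = ¾ - ¼*(-64) = ¾ + 16 = 67/4)
x(-50, -194)/(((65 + U(-7))*(-96))) = -50*(-1/(96*(65 + 67/4))) = -50/((327/4)*(-96)) = -50/(-7848) = -50*(-1/7848) = 25/3924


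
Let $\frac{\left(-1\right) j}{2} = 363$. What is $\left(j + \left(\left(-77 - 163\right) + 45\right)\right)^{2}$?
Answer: $848241$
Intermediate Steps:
$j = -726$ ($j = \left(-2\right) 363 = -726$)
$\left(j + \left(\left(-77 - 163\right) + 45\right)\right)^{2} = \left(-726 + \left(\left(-77 - 163\right) + 45\right)\right)^{2} = \left(-726 + \left(-240 + 45\right)\right)^{2} = \left(-726 - 195\right)^{2} = \left(-921\right)^{2} = 848241$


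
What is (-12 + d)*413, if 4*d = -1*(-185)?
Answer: 56581/4 ≈ 14145.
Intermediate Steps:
d = 185/4 (d = (-1*(-185))/4 = (¼)*185 = 185/4 ≈ 46.250)
(-12 + d)*413 = (-12 + 185/4)*413 = (137/4)*413 = 56581/4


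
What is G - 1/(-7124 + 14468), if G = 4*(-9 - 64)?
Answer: -2144449/7344 ≈ -292.00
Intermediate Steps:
G = -292 (G = 4*(-73) = -292)
G - 1/(-7124 + 14468) = -292 - 1/(-7124 + 14468) = -292 - 1/7344 = -2144449/7344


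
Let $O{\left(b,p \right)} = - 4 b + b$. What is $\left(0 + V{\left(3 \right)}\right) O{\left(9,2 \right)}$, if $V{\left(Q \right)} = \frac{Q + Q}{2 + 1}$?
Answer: $-54$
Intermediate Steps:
$V{\left(Q \right)} = \frac{2 Q}{3}$
$O{\left(b,p \right)} = - 3 b$
$\left(0 + V{\left(3 \right)}\right) O{\left(9,2 \right)} = \left(0 + \frac{2}{3} \cdot 3\right) \left(\left(-3\right) 9\right) = \left(0 + 2\right) \left(-27\right) = 2 \left(-27\right) = -54$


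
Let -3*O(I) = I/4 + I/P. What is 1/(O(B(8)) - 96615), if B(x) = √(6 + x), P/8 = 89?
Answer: -220402775520/21294214156640513 + 191172*√14/21294214156640513 ≈ -1.0350e-5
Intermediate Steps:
P = 712 (P = 8*89 = 712)
O(I) = -179*I/2136 (O(I) = -(I/4 + I/712)/3 = -179*I/2136)
1/(O(B(8)) - 96615) = 1/(-179*√(6 + 8)/2136 - 96615) = 1/(-179*√14/2136 - 96615) = 1/(-96615 - 179*√14/2136)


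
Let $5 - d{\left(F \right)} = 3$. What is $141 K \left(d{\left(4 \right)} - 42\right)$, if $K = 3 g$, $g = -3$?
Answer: $50760$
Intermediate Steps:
$K = -9$ ($K = 3 \left(-3\right) = -9$)
$d{\left(F \right)} = 2$ ($d{\left(F \right)} = 5 - 3 = 2$)
$141 K \left(d{\left(4 \right)} - 42\right) = 141 \left(- 9 \left(2 - 42\right)\right) = 141 \left(\left(-9\right) \left(-40\right)\right) = 141 \cdot 360 = 50760$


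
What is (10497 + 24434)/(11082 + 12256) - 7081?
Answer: -165221447/23338 ≈ -7079.5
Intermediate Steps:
(10497 + 24434)/(11082 + 12256) - 7081 = 34931/23338 - 7081 = -165221447/23338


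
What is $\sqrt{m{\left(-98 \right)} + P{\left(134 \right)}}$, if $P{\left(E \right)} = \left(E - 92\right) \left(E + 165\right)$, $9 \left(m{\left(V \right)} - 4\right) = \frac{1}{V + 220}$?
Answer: $\frac{\sqrt{1682755394}}{366} \approx 112.08$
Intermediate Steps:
$m{\left(V \right)} = 4 + \frac{1}{9 \left(220 + V\right)}$ ($m{\left(V \right)} = 4 + \frac{1}{9 \left(V + 220\right)} = 4 + \frac{1}{9 \left(220 + V\right)}$)
$P{\left(E \right)} = \left(-92 + E\right) \left(165 + E\right)$
$\sqrt{m{\left(-98 \right)} + P{\left(134 \right)}} = \sqrt{\frac{7921 + 36 \left(-98\right)}{9 \left(220 - 98\right)} + \left(-15180 + 134^{2} + 73 \cdot 134\right)} = \sqrt{\frac{7921 - 3528}{9 \cdot 122} + \left(-15180 + 17956 + 9782\right)} = \sqrt{\frac{1}{9} \cdot \frac{1}{122} \cdot 4393 + 12558} = \sqrt{\frac{4393}{1098} + 12558} = \sqrt{\frac{13793077}{1098}} = \frac{\sqrt{1682755394}}{366}$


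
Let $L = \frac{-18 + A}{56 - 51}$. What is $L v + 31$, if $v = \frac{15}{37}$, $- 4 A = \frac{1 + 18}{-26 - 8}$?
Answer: $\frac{148705}{5032} \approx 29.552$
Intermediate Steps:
$A = \frac{19}{136}$ ($A = - \frac{\left(1 + 18\right) \frac{1}{-26 - 8}}{4} = - \frac{19 \frac{1}{-34}}{4} = - \frac{19 \left(- \frac{1}{34}\right)}{4} = \left(- \frac{1}{4}\right) \left(- \frac{19}{34}\right) = \frac{19}{136} \approx 0.13971$)
$L = - \frac{2429}{680}$ ($L = \frac{-18 + \frac{19}{136}}{56 - 51} = - \frac{2429}{136 \cdot 5} = \left(- \frac{2429}{136}\right) \frac{1}{5} = - \frac{2429}{680} \approx -3.5721$)
$v = \frac{15}{37}$ ($v = 15 \cdot \frac{1}{37} = \frac{15}{37} \approx 0.40541$)
$L v + 31 = \left(- \frac{2429}{680}\right) \frac{15}{37} + 31 = - \frac{7287}{5032} + 31 = \frac{148705}{5032}$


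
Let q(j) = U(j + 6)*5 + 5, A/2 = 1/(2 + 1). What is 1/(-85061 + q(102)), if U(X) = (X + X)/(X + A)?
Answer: -163/13862508 ≈ -1.1758e-5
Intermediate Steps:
A = ⅔ (A = 2/(2 + 1) = 2/3 = 2*(⅓) = ⅔ ≈ 0.66667)
U(X) = 2*X/(⅔ + X) (U(X) = (X + X)/(X + ⅔) = (2*X)/(⅔ + X) = 2*X/(⅔ + X))
q(j) = 5 + 30*(6 + j)/(20 + 3*j) (q(j) = (6*(j + 6)/(2 + 3*(j + 6)))*5 + 5 = (6*(6 + j)/(2 + 3*(6 + j)))*5 + 5 = (6*(6 + j)/(2 + (18 + 3*j)))*5 + 5 = (6*(6 + j)/(20 + 3*j))*5 + 5 = 30*(6 + j)/(20 + 3*j) + 5 = 5 + 30*(6 + j)/(20 + 3*j))
1/(-85061 + q(102)) = 1/(-85061 + 5*(56 + 9*102)/(20 + 3*102)) = 1/(-85061 + 5*(56 + 918)/(20 + 306)) = 1/(-85061 + 5*974/326) = 1/(-85061 + 5*(1/326)*974) = 1/(-85061 + 2435/163) = 1/(-13862508/163) = -163/13862508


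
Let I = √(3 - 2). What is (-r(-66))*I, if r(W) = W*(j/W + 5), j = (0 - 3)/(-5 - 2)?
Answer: 2307/7 ≈ 329.57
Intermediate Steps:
j = 3/7 (j = -3/(-7) = -3*(-⅐) = 3/7 ≈ 0.42857)
r(W) = W*(5 + 3/(7*W)) (r(W) = W*(3/(7*W) + 5) = W*(5 + 3/(7*W)))
I = 1 (I = √1 = 1)
(-r(-66))*I = -(3/7 + 5*(-66))*1 = -(3/7 - 330)*1 = -1*(-2307/7)*1 = (2307/7)*1 = 2307/7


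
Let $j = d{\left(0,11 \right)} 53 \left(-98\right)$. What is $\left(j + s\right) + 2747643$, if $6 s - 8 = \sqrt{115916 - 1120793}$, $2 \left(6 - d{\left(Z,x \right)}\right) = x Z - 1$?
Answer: $\frac{8141650}{3} + \frac{i \sqrt{111653}}{2} \approx 2.7139 \cdot 10^{6} + 167.07 i$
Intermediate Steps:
$d{\left(Z,x \right)} = \frac{13}{2} - \frac{Z x}{2}$ ($d{\left(Z,x \right)} = 6 - \frac{x Z - 1}{2} = 6 - \frac{Z x - 1}{2} = 6 - \frac{-1 + Z x}{2} = 6 - \left(- \frac{1}{2} + \frac{Z x}{2}\right) = \frac{13}{2} - \frac{Z x}{2}$)
$s = \frac{4}{3} + \frac{i \sqrt{111653}}{2}$ ($s = \frac{4}{3} + \frac{\sqrt{115916 - 1120793}}{6} = \frac{4}{3} + \frac{\sqrt{-1004877}}{6} = \frac{4}{3} + \frac{3 i \sqrt{111653}}{6} = \frac{4}{3} + \frac{i \sqrt{111653}}{2} \approx 1.3333 + 167.07 i$)
$j = -33761$ ($j = \left(\frac{13}{2} - 0 \cdot 11\right) 53 \left(-98\right) = \left(\frac{13}{2} + 0\right) 53 \left(-98\right) = \frac{13}{2} \cdot 53 \left(-98\right) = \frac{689}{2} \left(-98\right) = -33761$)
$\left(j + s\right) + 2747643 = \left(-33761 + \left(\frac{4}{3} + \frac{i \sqrt{111653}}{2}\right)\right) + 2747643 = \left(- \frac{101279}{3} + \frac{i \sqrt{111653}}{2}\right) + 2747643 = \frac{8141650}{3} + \frac{i \sqrt{111653}}{2}$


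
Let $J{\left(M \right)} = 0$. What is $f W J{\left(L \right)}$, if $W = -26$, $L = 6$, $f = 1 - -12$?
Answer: $0$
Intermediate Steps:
$f = 13$ ($f = 1 + 12 = 13$)
$f W J{\left(L \right)} = 13 \left(-26\right) 0 = \left(-338\right) 0 = 0$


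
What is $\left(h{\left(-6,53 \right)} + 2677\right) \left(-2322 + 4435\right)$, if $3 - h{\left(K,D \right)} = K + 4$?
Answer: $5667066$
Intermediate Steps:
$h{\left(K,D \right)} = -1 - K$ ($h{\left(K,D \right)} = 3 - \left(K + 4\right) = 3 - \left(4 + K\right) = -1 - K$)
$\left(h{\left(-6,53 \right)} + 2677\right) \left(-2322 + 4435\right) = \left(\left(-1 - -6\right) + 2677\right) \left(-2322 + 4435\right) = \left(\left(-1 + 6\right) + 2677\right) 2113 = \left(5 + 2677\right) 2113 = 2682 \cdot 2113 = 5667066$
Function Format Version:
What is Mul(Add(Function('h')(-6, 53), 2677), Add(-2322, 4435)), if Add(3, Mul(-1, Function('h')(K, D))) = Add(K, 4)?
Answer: 5667066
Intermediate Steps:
Function('h')(K, D) = Add(-1, Mul(-1, K)) (Function('h')(K, D) = Add(3, Mul(-1, Add(K, 4))) = Add(3, Mul(-1, Add(4, K))) = Add(3, Add(-4, Mul(-1, K))) = Add(-1, Mul(-1, K)))
Mul(Add(Function('h')(-6, 53), 2677), Add(-2322, 4435)) = Mul(Add(Add(-1, Mul(-1, -6)), 2677), Add(-2322, 4435)) = Mul(Add(Add(-1, 6), 2677), 2113) = Mul(Add(5, 2677), 2113) = Mul(2682, 2113) = 5667066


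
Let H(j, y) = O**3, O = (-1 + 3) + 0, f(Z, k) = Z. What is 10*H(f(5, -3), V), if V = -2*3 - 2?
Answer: 80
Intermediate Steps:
V = -8 (V = -6 - 2 = -8)
O = 2 (O = 2 + 0 = 2)
H(j, y) = 8 (H(j, y) = 2**3 = 8)
10*H(f(5, -3), V) = 10*8 = 80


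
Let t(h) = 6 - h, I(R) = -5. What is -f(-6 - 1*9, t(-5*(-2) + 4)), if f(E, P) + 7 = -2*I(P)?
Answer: -3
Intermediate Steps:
f(E, P) = 3 (f(E, P) = -7 - 2*(-5) = -7 + 10 = 3)
-f(-6 - 1*9, t(-5*(-2) + 4)) = -1*3 = -3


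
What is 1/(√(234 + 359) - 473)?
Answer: -473/223136 - √593/223136 ≈ -0.0022289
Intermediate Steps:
1/(√(234 + 359) - 473) = 1/(√593 - 473) = 1/(-473 + √593)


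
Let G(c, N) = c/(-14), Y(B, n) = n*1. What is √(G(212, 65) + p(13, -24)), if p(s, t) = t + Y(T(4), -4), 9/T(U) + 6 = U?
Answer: I*√2114/7 ≈ 6.5683*I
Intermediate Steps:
T(U) = 9/(-6 + U)
Y(B, n) = n
G(c, N) = -c/14
p(s, t) = -4 + t (p(s, t) = t - 4 = -4 + t)
√(G(212, 65) + p(13, -24)) = √(-1/14*212 + (-4 - 24)) = √(-106/7 - 28) = √(-302/7) = I*√2114/7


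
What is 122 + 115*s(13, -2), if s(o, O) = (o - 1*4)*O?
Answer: -1948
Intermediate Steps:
s(o, O) = O*(-4 + o) (s(o, O) = (o - 4)*O = (-4 + o)*O = O*(-4 + o))
122 + 115*s(13, -2) = 122 + 115*(-2*(-4 + 13)) = 122 + 115*(-2*9) = 122 + 115*(-18) = 122 - 2070 = -1948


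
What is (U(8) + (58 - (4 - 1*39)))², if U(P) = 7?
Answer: 10000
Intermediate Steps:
(U(8) + (58 - (4 - 1*39)))² = (7 + (58 - (4 - 1*39)))² = (7 + (58 - (4 - 39)))² = (7 + (58 - 1*(-35)))² = (7 + (58 + 35))² = (7 + 93)² = 100² = 10000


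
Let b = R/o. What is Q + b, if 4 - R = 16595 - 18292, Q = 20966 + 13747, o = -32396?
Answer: 160651521/4628 ≈ 34713.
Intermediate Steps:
Q = 34713
R = 1701 (R = 4 - (16595 - 18292) = 4 - 1*(-1697) = 4 + 1697 = 1701)
b = -243/4628 (b = 1701/(-32396) = 1701*(-1/32396) = -243/4628 ≈ -0.052507)
Q + b = 34713 - 243/4628 = 160651521/4628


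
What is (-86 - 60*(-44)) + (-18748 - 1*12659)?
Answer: -28853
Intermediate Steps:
(-86 - 60*(-44)) + (-18748 - 1*12659) = (-86 + 2640) + (-18748 - 12659) = 2554 - 31407 = -28853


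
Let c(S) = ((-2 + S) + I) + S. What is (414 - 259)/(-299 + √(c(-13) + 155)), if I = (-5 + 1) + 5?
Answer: -46345/89273 - 1240*√2/89273 ≈ -0.53878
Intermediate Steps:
I = 1 (I = -4 + 5 = 1)
c(S) = -1 + 2*S (c(S) = ((-2 + S) + 1) + S = (-1 + S) + S = -1 + 2*S)
(414 - 259)/(-299 + √(c(-13) + 155)) = (414 - 259)/(-299 + √((-1 + 2*(-13)) + 155)) = 155/(-299 + √((-1 - 26) + 155)) = 155/(-299 + √(-27 + 155)) = 155/(-299 + √128) = 155/(-299 + 8*√2)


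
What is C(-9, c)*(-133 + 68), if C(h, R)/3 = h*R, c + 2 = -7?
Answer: -15795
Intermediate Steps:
c = -9 (c = -2 - 7 = -9)
C(h, R) = 3*R*h (C(h, R) = 3*(h*R) = 3*(R*h) = 3*R*h)
C(-9, c)*(-133 + 68) = (3*(-9)*(-9))*(-133 + 68) = 243*(-65) = -15795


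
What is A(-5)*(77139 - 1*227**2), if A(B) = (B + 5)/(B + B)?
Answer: 0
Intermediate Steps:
A(B) = (5 + B)/(2*B) (A(B) = (5 + B)/((2*B)) = (5 + B)*(1/(2*B)) = (5 + B)/(2*B))
A(-5)*(77139 - 1*227**2) = ((1/2)*(5 - 5)/(-5))*(77139 - 1*227**2) = ((1/2)*(-1/5)*0)*(77139 - 1*51529) = 0*(77139 - 51529) = 0*25610 = 0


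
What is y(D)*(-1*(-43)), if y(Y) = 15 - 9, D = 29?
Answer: 258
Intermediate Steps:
y(Y) = 6
y(D)*(-1*(-43)) = 6*(-1*(-43)) = 6*43 = 258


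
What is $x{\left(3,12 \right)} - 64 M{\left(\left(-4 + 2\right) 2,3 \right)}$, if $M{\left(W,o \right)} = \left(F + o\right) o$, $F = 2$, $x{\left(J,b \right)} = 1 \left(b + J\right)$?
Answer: $-945$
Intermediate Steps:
$x{\left(J,b \right)} = J + b$ ($x{\left(J,b \right)} = 1 \left(J + b\right) = J + b$)
$M{\left(W,o \right)} = o \left(2 + o\right)$ ($M{\left(W,o \right)} = \left(2 + o\right) o = o \left(2 + o\right)$)
$x{\left(3,12 \right)} - 64 M{\left(\left(-4 + 2\right) 2,3 \right)} = \left(3 + 12\right) - 64 \cdot 3 \left(2 + 3\right) = 15 - 64 \cdot 3 \cdot 5 = 15 - 960 = -945$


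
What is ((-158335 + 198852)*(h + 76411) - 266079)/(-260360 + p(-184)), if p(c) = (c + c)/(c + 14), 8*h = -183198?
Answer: -737068740665/88521664 ≈ -8326.4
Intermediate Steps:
h = -91599/4 (h = (1/8)*(-183198) = -91599/4 ≈ -22900.)
p(c) = 2*c/(14 + c) (p(c) = (2*c)/(14 + c) = 2*c/(14 + c))
((-158335 + 198852)*(h + 76411) - 266079)/(-260360 + p(-184)) = ((-158335 + 198852)*(-91599/4 + 76411) - 266079)/(-260360 + 2*(-184)/(14 - 184)) = (40517*(214045/4) - 266079)/(-260360 + 2*(-184)/(-170)) = (8672461265/4 - 266079)/(-260360 + 2*(-184)*(-1/170)) = 8671396949/(4*(-260360 + 184/85)) = 8671396949/(4*(-22130416/85)) = (8671396949/4)*(-85/22130416) = -737068740665/88521664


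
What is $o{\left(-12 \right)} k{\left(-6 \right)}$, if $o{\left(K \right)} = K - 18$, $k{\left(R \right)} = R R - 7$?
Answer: $-870$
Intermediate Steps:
$k{\left(R \right)} = -7 + R^{2}$ ($k{\left(R \right)} = R^{2} - 7 = -7 + R^{2}$)
$o{\left(K \right)} = -18 + K$
$o{\left(-12 \right)} k{\left(-6 \right)} = \left(-18 - 12\right) \left(-7 + \left(-6\right)^{2}\right) = - 30 \left(-7 + 36\right) = \left(-30\right) 29 = -870$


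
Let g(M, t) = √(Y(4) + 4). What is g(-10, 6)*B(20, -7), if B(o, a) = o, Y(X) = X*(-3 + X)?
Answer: 40*√2 ≈ 56.569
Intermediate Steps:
g(M, t) = 2*√2 (g(M, t) = √(4*(-3 + 4) + 4) = √(4*1 + 4) = √(4 + 4) = √8 = 2*√2)
g(-10, 6)*B(20, -7) = (2*√2)*20 = 40*√2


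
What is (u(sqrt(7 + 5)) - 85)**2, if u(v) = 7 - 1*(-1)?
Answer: 5929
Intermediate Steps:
u(v) = 8 (u(v) = 7 + 1 = 8)
(u(sqrt(7 + 5)) - 85)**2 = (8 - 85)**2 = (-77)**2 = 5929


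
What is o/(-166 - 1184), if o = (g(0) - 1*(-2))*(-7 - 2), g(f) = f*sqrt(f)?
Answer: 1/75 ≈ 0.013333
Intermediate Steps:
g(f) = f**(3/2)
o = -18 (o = (0**(3/2) - 1*(-2))*(-7 - 2) = (0 + 2)*(-9) = 2*(-9) = -18)
o/(-166 - 1184) = -18/(-166 - 1184) = -18/(-1350) = -18*(-1/1350) = 1/75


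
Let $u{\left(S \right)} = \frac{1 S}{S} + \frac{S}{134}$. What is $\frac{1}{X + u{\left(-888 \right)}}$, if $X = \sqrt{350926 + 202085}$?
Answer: $\frac{25259}{2482324250} + \frac{4489 \sqrt{553011}}{2482324250} \approx 0.001355$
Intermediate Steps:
$u{\left(S \right)} = 1 + \frac{S}{134}$ ($u{\left(S \right)} = \frac{S}{S} + S \frac{1}{134} = 1 + \frac{S}{134}$)
$X = \sqrt{553011} \approx 743.65$
$\frac{1}{X + u{\left(-888 \right)}} = \frac{1}{\sqrt{553011} + \left(1 + \frac{1}{134} \left(-888\right)\right)} = \frac{1}{\sqrt{553011} + \left(1 - \frac{444}{67}\right)} = \frac{1}{\sqrt{553011} - \frac{377}{67}} = \frac{1}{- \frac{377}{67} + \sqrt{553011}}$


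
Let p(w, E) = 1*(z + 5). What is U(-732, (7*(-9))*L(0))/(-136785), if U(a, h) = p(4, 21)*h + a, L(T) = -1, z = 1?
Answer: 118/45595 ≈ 0.0025880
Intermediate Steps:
p(w, E) = 6 (p(w, E) = 1*(1 + 5) = 1*6 = 6)
U(a, h) = a + 6*h (U(a, h) = 6*h + a = a + 6*h)
U(-732, (7*(-9))*L(0))/(-136785) = (-732 + 6*((7*(-9))*(-1)))/(-136785) = (-732 + 6*(-63*(-1)))*(-1/136785) = (-732 + 6*63)*(-1/136785) = (-732 + 378)*(-1/136785) = -354*(-1/136785) = 118/45595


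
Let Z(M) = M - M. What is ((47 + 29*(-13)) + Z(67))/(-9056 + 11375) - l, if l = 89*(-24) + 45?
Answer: 1616233/773 ≈ 2090.9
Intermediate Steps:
Z(M) = 0
l = -2091 (l = -2136 + 45 = -2091)
((47 + 29*(-13)) + Z(67))/(-9056 + 11375) - l = ((47 + 29*(-13)) + 0)/(-9056 + 11375) - 1*(-2091) = ((47 - 377) + 0)/2319 + 2091 = (-330 + 0)*(1/2319) + 2091 = -330*1/2319 + 2091 = -110/773 + 2091 = 1616233/773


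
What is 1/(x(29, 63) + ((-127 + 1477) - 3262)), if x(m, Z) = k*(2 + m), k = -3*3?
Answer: -1/2191 ≈ -0.00045641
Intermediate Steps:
k = -9
x(m, Z) = -18 - 9*m (x(m, Z) = -9*(2 + m) = -18 - 9*m)
1/(x(29, 63) + ((-127 + 1477) - 3262)) = 1/((-18 - 9*29) + ((-127 + 1477) - 3262)) = 1/((-18 - 261) + (1350 - 3262)) = 1/(-279 - 1912) = 1/(-2191) = -1/2191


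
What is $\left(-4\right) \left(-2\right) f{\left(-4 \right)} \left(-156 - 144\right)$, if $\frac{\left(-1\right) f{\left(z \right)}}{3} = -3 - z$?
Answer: $7200$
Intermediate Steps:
$f{\left(z \right)} = 9 + 3 z$ ($f{\left(z \right)} = - 3 \left(-3 - z\right) = 9 + 3 z$)
$\left(-4\right) \left(-2\right) f{\left(-4 \right)} \left(-156 - 144\right) = \left(-4\right) \left(-2\right) \left(9 + 3 \left(-4\right)\right) \left(-156 - 144\right) = 8 \left(9 - 12\right) \left(-300\right) = 8 \left(-3\right) \left(-300\right) = \left(-24\right) \left(-300\right) = 7200$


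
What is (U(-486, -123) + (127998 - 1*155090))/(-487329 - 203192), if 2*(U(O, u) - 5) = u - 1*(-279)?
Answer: 27009/690521 ≈ 0.039114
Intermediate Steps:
U(O, u) = 289/2 + u/2 (U(O, u) = 5 + (u - 1*(-279))/2 = 5 + (u + 279)/2 = 5 + (279 + u)/2 = 5 + (279/2 + u/2) = 289/2 + u/2)
(U(-486, -123) + (127998 - 1*155090))/(-487329 - 203192) = ((289/2 + (½)*(-123)) + (127998 - 1*155090))/(-487329 - 203192) = ((289/2 - 123/2) + (127998 - 155090))/(-690521) = (83 - 27092)*(-1/690521) = -27009*(-1/690521) = 27009/690521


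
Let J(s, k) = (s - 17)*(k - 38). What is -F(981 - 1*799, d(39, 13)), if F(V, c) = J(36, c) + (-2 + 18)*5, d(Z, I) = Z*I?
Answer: -8991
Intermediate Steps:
d(Z, I) = I*Z
J(s, k) = (-38 + k)*(-17 + s) (J(s, k) = (-17 + s)*(-38 + k) = (-38 + k)*(-17 + s))
F(V, c) = -642 + 19*c (F(V, c) = (646 - 38*36 - 17*c + c*36) + (-2 + 18)*5 = (646 - 1368 - 17*c + 36*c) + 16*5 = (-722 + 19*c) + 80 = -642 + 19*c)
-F(981 - 1*799, d(39, 13)) = -(-642 + 19*(13*39)) = -(-642 + 19*507) = -(-642 + 9633) = -1*8991 = -8991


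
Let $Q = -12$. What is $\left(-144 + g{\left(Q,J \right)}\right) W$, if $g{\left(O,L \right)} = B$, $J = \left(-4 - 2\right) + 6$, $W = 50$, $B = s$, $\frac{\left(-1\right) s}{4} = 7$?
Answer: $-8600$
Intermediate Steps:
$s = -28$ ($s = \left(-4\right) 7 = -28$)
$B = -28$
$J = 0$ ($J = -6 + 6 = 0$)
$g{\left(O,L \right)} = -28$
$\left(-144 + g{\left(Q,J \right)}\right) W = \left(-144 - 28\right) 50 = \left(-172\right) 50 = -8600$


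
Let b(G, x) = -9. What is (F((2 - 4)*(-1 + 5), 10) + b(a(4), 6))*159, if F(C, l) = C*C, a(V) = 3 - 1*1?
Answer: 8745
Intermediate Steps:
a(V) = 2 (a(V) = 3 - 1 = 2)
F(C, l) = C²
(F((2 - 4)*(-1 + 5), 10) + b(a(4), 6))*159 = (((2 - 4)*(-1 + 5))² - 9)*159 = ((-2*4)² - 9)*159 = ((-8)² - 9)*159 = (64 - 9)*159 = 55*159 = 8745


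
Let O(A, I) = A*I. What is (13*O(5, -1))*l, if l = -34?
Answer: 2210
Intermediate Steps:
(13*O(5, -1))*l = (13*(5*(-1)))*(-34) = (13*(-5))*(-34) = -65*(-34) = 2210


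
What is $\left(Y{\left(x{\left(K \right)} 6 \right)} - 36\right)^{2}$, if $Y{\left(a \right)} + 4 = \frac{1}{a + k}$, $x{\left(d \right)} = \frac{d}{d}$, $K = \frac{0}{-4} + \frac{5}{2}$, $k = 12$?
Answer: $\frac{516961}{324} \approx 1595.6$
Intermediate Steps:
$K = \frac{5}{2}$ ($K = 0 \left(- \frac{1}{4}\right) + 5 \cdot \frac{1}{2} = 0 + \frac{5}{2} = \frac{5}{2} \approx 2.5$)
$x{\left(d \right)} = 1$
$Y{\left(a \right)} = -4 + \frac{1}{12 + a}$ ($Y{\left(a \right)} = -4 + \frac{1}{a + 12} = -4 + \frac{1}{12 + a}$)
$\left(Y{\left(x{\left(K \right)} 6 \right)} - 36\right)^{2} = \left(\frac{-47 - 4 \cdot 1 \cdot 6}{12 + 1 \cdot 6} - 36\right)^{2} = \left(\frac{-47 - 24}{12 + 6} - 36\right)^{2} = \left(\frac{-47 - 24}{18} - 36\right)^{2} = \left(\frac{1}{18} \left(-71\right) - 36\right)^{2} = \left(- \frac{71}{18} - 36\right)^{2} = \left(- \frac{719}{18}\right)^{2} = \frac{516961}{324}$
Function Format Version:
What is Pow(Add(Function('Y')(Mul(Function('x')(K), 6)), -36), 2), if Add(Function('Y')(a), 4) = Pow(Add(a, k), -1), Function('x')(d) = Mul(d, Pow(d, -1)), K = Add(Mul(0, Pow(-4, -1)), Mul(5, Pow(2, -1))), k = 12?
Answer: Rational(516961, 324) ≈ 1595.6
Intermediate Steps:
K = Rational(5, 2) (K = Add(Mul(0, Rational(-1, 4)), Mul(5, Rational(1, 2))) = Add(0, Rational(5, 2)) = Rational(5, 2) ≈ 2.5000)
Function('x')(d) = 1
Function('Y')(a) = Add(-4, Pow(Add(12, a), -1)) (Function('Y')(a) = Add(-4, Pow(Add(a, 12), -1)) = Add(-4, Pow(Add(12, a), -1)))
Pow(Add(Function('Y')(Mul(Function('x')(K), 6)), -36), 2) = Pow(Add(Mul(Pow(Add(12, Mul(1, 6)), -1), Add(-47, Mul(-4, Mul(1, 6)))), -36), 2) = Pow(Add(Mul(Pow(Add(12, 6), -1), Add(-47, Mul(-4, 6))), -36), 2) = Pow(Add(Mul(Pow(18, -1), Add(-47, -24)), -36), 2) = Pow(Add(Mul(Rational(1, 18), -71), -36), 2) = Pow(Add(Rational(-71, 18), -36), 2) = Pow(Rational(-719, 18), 2) = Rational(516961, 324)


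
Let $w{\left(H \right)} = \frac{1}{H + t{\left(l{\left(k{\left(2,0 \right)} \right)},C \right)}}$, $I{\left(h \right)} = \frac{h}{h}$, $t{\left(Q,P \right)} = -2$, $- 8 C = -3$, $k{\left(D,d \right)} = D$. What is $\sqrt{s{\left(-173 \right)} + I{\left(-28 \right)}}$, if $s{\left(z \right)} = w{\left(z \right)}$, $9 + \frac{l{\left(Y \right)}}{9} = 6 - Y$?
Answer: $\frac{\sqrt{1218}}{35} \approx 0.99714$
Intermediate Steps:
$l{\left(Y \right)} = -27 - 9 Y$ ($l{\left(Y \right)} = -81 + 9 \left(6 - Y\right) = -81 - \left(-54 + 9 Y\right) = -27 - 9 Y$)
$C = \frac{3}{8}$ ($C = \left(- \frac{1}{8}\right) \left(-3\right) = \frac{3}{8} \approx 0.375$)
$I{\left(h \right)} = 1$
$w{\left(H \right)} = \frac{1}{-2 + H}$ ($w{\left(H \right)} = \frac{1}{H - 2} = \frac{1}{-2 + H}$)
$s{\left(z \right)} = \frac{1}{-2 + z}$
$\sqrt{s{\left(-173 \right)} + I{\left(-28 \right)}} = \sqrt{\frac{1}{-2 - 173} + 1} = \sqrt{\frac{1}{-175} + 1} = \sqrt{- \frac{1}{175} + 1} = \sqrt{\frac{174}{175}} = \frac{\sqrt{1218}}{35}$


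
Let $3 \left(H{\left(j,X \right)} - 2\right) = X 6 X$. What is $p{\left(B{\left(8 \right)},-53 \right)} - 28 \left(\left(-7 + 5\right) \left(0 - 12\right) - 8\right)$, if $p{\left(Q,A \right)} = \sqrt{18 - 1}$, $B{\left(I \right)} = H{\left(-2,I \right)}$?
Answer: $-448 + \sqrt{17} \approx -443.88$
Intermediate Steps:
$H{\left(j,X \right)} = 2 + 2 X^{2}$ ($H{\left(j,X \right)} = 2 + \frac{X 6 X}{3} = 2 + \frac{6 X^{2}}{3} = 2 + 2 X^{2}$)
$B{\left(I \right)} = 2 + 2 I^{2}$
$p{\left(Q,A \right)} = \sqrt{17}$
$p{\left(B{\left(8 \right)},-53 \right)} - 28 \left(\left(-7 + 5\right) \left(0 - 12\right) - 8\right) = \sqrt{17} - 28 \left(\left(-7 + 5\right) \left(0 - 12\right) - 8\right) = \sqrt{17} - 28 \left(\left(-2\right) \left(-12\right) - 8\right) = \sqrt{17} - 28 \left(24 - 8\right) = \sqrt{17} - 28 \cdot 16 = \sqrt{17} - 448 = -448 + \sqrt{17}$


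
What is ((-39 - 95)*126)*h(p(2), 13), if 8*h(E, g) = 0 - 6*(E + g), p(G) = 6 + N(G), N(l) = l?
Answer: 265923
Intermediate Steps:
p(G) = 6 + G
h(E, g) = -3*E/4 - 3*g/4 (h(E, g) = (0 - 6*(E + g))/8 = (0 - 3*(2*E + 2*g))/8 = (0 + (-6*E - 6*g))/8 = (-6*E - 6*g)/8 = -3*E/4 - 3*g/4)
((-39 - 95)*126)*h(p(2), 13) = ((-39 - 95)*126)*(-3*(6 + 2)/4 - ¾*13) = (-134*126)*(-¾*8 - 39/4) = -16884*(-6 - 39/4) = -16884*(-63/4) = 265923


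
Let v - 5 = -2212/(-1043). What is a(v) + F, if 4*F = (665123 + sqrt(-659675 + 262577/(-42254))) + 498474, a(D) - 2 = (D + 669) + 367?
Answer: 173998845/596 + 3*I*sqrt(130866131146762)/169016 ≈ 2.9194e+5 + 203.05*I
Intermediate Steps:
v = 1061/149 (v = 5 - 2212/(-1043) = 5 - 2212*(-1/1043) = 5 + 316/149 = 1061/149 ≈ 7.1208)
a(D) = 1038 + D (a(D) = 2 + ((D + 669) + 367) = 2 + ((669 + D) + 367) = 2 + (1036 + D) = 1038 + D)
F = 1163597/4 + 3*I*sqrt(130866131146762)/169016 (F = ((665123 + sqrt(-659675 + 262577/(-42254))) + 498474)/4 = ((665123 + sqrt(-659675 + 262577*(-1/42254))) + 498474)/4 = ((665123 + sqrt(-659675 - 262577/42254)) + 498474)/4 = ((665123 + sqrt(-27874170027/42254)) + 498474)/4 = ((665123 + 3*I*sqrt(130866131146762)/42254) + 498474)/4 = (1163597 + 3*I*sqrt(130866131146762)/42254)/4 = 1163597/4 + 3*I*sqrt(130866131146762)/169016 ≈ 2.909e+5 + 203.05*I)
a(v) + F = (1038 + 1061/149) + (1163597/4 + 3*I*sqrt(130866131146762)/169016) = 155723/149 + (1163597/4 + 3*I*sqrt(130866131146762)/169016) = 173998845/596 + 3*I*sqrt(130866131146762)/169016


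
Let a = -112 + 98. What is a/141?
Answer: -14/141 ≈ -0.099291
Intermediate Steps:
a = -14
a/141 = -14/141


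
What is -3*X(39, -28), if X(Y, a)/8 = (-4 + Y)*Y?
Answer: -32760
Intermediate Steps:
X(Y, a) = 8*Y*(-4 + Y) (X(Y, a) = 8*((-4 + Y)*Y) = 8*(Y*(-4 + Y)) = 8*Y*(-4 + Y))
-3*X(39, -28) = -24*39*(-4 + 39) = -24*39*35 = -3*10920 = -32760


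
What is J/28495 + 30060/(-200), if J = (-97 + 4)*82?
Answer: -209289/1390 ≈ -150.57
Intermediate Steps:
J = -7626 (J = -93*82 = -7626)
J/28495 + 30060/(-200) = -7626/28495 + 30060/(-200) = -7626*1/28495 + 30060*(-1/200) = -186/695 - 1503/10 = -209289/1390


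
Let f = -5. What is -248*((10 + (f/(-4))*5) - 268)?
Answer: 62434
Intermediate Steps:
-248*((10 + (f/(-4))*5) - 268) = -248*((10 - 5/(-4)*5) - 268) = -248*((10 - 5*(-¼)*5) - 268) = -248*((10 + (5/4)*5) - 268) = -248*((10 + 25/4) - 268) = -248*(65/4 - 268) = -248*(-1007/4) = 62434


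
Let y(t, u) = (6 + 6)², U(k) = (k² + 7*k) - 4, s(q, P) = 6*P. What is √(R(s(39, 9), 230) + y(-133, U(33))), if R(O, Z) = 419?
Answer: √563 ≈ 23.728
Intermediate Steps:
U(k) = -4 + k² + 7*k
y(t, u) = 144 (y(t, u) = 12² = 144)
√(R(s(39, 9), 230) + y(-133, U(33))) = √(419 + 144) = √563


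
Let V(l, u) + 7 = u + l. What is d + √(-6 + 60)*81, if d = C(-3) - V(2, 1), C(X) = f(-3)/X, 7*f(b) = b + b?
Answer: 30/7 + 243*√6 ≈ 599.51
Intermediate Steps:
V(l, u) = -7 + l + u (V(l, u) = -7 + (u + l) = -7 + (l + u) = -7 + l + u)
f(b) = 2*b/7 (f(b) = (b + b)/7 = (2*b)/7 = 2*b/7)
C(X) = -6/(7*X) (C(X) = ((2/7)*(-3))/X = -6/(7*X))
d = 30/7 (d = -6/7/(-3) - (-7 + 2 + 1) = -6/7*(-⅓) - 1*(-4) = 2/7 + 4 = 30/7 ≈ 4.2857)
d + √(-6 + 60)*81 = 30/7 + √(-6 + 60)*81 = 30/7 + √54*81 = 30/7 + (3*√6)*81 = 30/7 + 243*√6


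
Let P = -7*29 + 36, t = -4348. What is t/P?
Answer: 4348/167 ≈ 26.036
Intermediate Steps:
P = -167 (P = -203 + 36 = -167)
t/P = -4348/(-167) = -4348*(-1/167) = 4348/167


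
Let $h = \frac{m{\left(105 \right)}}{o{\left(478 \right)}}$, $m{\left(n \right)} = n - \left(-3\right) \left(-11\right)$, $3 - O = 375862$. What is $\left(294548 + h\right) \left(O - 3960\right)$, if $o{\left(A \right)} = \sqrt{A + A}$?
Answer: $-111874926812 - \frac{13673484 \sqrt{239}}{239} \approx -1.1188 \cdot 10^{11}$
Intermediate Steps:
$O = -375859$ ($O = 3 - 375862 = -375859$)
$m{\left(n \right)} = -33 + n$ ($m{\left(n \right)} = n - 33 = -33 + n$)
$o{\left(A \right)} = \sqrt{2} \sqrt{A}$ ($o{\left(A \right)} = \sqrt{2 A} = \sqrt{2} \sqrt{A}$)
$h = \frac{36 \sqrt{239}}{239}$ ($h = \frac{-33 + 105}{\sqrt{2} \sqrt{478}} = \frac{72}{2 \sqrt{239}} = 72 \frac{\sqrt{239}}{478} = \frac{36 \sqrt{239}}{239} \approx 2.3286$)
$\left(294548 + h\right) \left(O - 3960\right) = \left(294548 + \frac{36 \sqrt{239}}{239}\right) \left(-375859 - 3960\right) = \left(294548 + \frac{36 \sqrt{239}}{239}\right) \left(-379819\right) = -111874926812 - \frac{13673484 \sqrt{239}}{239}$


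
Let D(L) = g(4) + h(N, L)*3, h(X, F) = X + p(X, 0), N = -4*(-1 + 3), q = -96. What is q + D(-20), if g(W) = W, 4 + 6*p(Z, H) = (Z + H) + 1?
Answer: -243/2 ≈ -121.50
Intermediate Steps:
p(Z, H) = -½ + H/6 + Z/6 (p(Z, H) = -⅔ + ((Z + H) + 1)/6 = -⅔ + ((H + Z) + 1)/6 = -⅔ + (1 + H + Z)/6 = -⅔ + (⅙ + H/6 + Z/6) = -½ + H/6 + Z/6)
N = -8 (N = -4*2 = -8)
h(X, F) = -½ + 7*X/6 (h(X, F) = X + (-½ + (⅙)*0 + X/6) = X + (-½ + 0 + X/6) = X + (-½ + X/6) = -½ + 7*X/6)
D(L) = -51/2 (D(L) = 4 + (-½ + (7/6)*(-8))*3 = 4 + (-½ - 28/3)*3 = 4 - 59/6*3 = 4 - 59/2 = -51/2)
q + D(-20) = -96 - 51/2 = -243/2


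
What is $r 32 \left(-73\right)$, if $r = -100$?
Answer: $233600$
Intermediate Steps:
$r 32 \left(-73\right) = \left(-100\right) 32 \left(-73\right) = \left(-3200\right) \left(-73\right) = 233600$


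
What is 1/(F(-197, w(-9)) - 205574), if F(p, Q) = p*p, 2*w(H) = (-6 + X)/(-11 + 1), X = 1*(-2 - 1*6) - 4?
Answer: -1/166765 ≈ -5.9965e-6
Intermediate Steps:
X = -12 (X = 1*(-2 - 6) - 4 = 1*(-8) - 4 = -8 - 4 = -12)
w(H) = 9/10 (w(H) = ((-6 - 12)/(-11 + 1))/2 = (-18/(-10))/2 = (-18*(-1/10))/2 = (1/2)*(9/5) = 9/10)
F(p, Q) = p**2
1/(F(-197, w(-9)) - 205574) = 1/((-197)**2 - 205574) = 1/(38809 - 205574) = 1/(-166765) = -1/166765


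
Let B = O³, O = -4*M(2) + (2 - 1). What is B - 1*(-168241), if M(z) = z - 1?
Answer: 168214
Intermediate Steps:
M(z) = -1 + z
O = -3 (O = -4*(-1 + 2) + (2 - 1) = -4*1 + 1 = -4 + 1 = -3)
B = -27 (B = (-3)³ = -27)
B - 1*(-168241) = -27 - 1*(-168241) = -27 + 168241 = 168214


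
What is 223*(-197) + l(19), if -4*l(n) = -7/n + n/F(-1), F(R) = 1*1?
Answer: -1669555/38 ≈ -43936.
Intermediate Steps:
F(R) = 1
l(n) = -n/4 + 7/(4*n) (l(n) = -(-7/n + n/1)/4 = -(-7/n + n*1)/4 = -(-7/n + n)/4 = -(n - 7/n)/4 = -n/4 + 7/(4*n))
223*(-197) + l(19) = 223*(-197) + (¼)*(7 - 1*19²)/19 = -43931 + (¼)*(1/19)*(7 - 1*361) = -43931 + (¼)*(1/19)*(7 - 361) = -43931 + (¼)*(1/19)*(-354) = -43931 - 177/38 = -1669555/38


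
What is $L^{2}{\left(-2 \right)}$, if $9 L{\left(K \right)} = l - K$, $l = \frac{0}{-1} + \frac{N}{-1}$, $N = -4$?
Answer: $\frac{4}{9} \approx 0.44444$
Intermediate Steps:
$l = 4$ ($l = \frac{0}{-1} - \frac{4}{-1} = 0 \left(-1\right) - -4 = 0 + 4 = 4$)
$L{\left(K \right)} = \frac{4}{9} - \frac{K}{9}$ ($L{\left(K \right)} = \frac{4 - K}{9} = \frac{4}{9} - \frac{K}{9}$)
$L^{2}{\left(-2 \right)} = \left(\frac{4}{9} - - \frac{2}{9}\right)^{2} = \left(\frac{4}{9} + \frac{2}{9}\right)^{2} = \left(\frac{2}{3}\right)^{2} = \frac{4}{9}$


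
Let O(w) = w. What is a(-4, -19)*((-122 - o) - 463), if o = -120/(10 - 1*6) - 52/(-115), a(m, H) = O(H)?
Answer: 1213663/115 ≈ 10554.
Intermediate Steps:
a(m, H) = H
o = -3398/115 (o = -120/(10 - 6) - 52*(-1/115) = -120/4 + 52/115 = -120*¼ + 52/115 = -30 + 52/115 = -3398/115 ≈ -29.548)
a(-4, -19)*((-122 - o) - 463) = -19*((-122 - 1*(-3398/115)) - 463) = -19*((-122 + 3398/115) - 463) = -19*(-10632/115 - 463) = -19*(-63877/115) = 1213663/115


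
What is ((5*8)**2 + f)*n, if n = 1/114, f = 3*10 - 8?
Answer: 811/57 ≈ 14.228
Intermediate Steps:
f = 22 (f = 30 - 8 = 22)
n = 1/114 ≈ 0.0087719
((5*8)**2 + f)*n = ((5*8)**2 + 22)*(1/114) = (40**2 + 22)*(1/114) = (1600 + 22)*(1/114) = 1622*(1/114) = 811/57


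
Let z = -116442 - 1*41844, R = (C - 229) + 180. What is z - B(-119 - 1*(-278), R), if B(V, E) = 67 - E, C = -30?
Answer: -158432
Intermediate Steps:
R = -79 (R = (-30 - 229) + 180 = -259 + 180 = -79)
z = -158286 (z = -116442 - 41844 = -158286)
z - B(-119 - 1*(-278), R) = -158286 - (67 - 1*(-79)) = -158286 - (67 + 79) = -158286 - 1*146 = -158286 - 146 = -158432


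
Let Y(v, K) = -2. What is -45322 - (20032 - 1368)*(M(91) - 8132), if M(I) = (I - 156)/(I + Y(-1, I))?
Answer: 13505212174/89 ≈ 1.5174e+8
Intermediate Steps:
M(I) = (-156 + I)/(-2 + I) (M(I) = (I - 156)/(I - 2) = (-156 + I)/(-2 + I))
-45322 - (20032 - 1368)*(M(91) - 8132) = -45322 - (20032 - 1368)*((-156 + 91)/(-2 + 91) - 8132) = -45322 - 18664*(-65/89 - 8132) = -45322 - 18664*(-723813)/89 = -45322 - 1*(-13509245832/89) = -45322 + 13509245832/89 = 13505212174/89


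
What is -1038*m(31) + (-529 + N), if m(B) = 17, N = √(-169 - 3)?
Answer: -18175 + 2*I*√43 ≈ -18175.0 + 13.115*I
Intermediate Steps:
N = 2*I*√43 (N = √(-172) = 2*I*√43 ≈ 13.115*I)
-1038*m(31) + (-529 + N) = -1038*17 + (-529 + 2*I*√43) = -17646 + (-529 + 2*I*√43) = -18175 + 2*I*√43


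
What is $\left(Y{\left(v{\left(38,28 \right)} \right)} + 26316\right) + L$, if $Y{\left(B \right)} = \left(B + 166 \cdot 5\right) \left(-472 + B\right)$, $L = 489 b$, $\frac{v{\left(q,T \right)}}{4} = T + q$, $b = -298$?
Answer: $-346958$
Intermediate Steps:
$v{\left(q,T \right)} = 4 T + 4 q$ ($v{\left(q,T \right)} = 4 \left(T + q\right) = 4 T + 4 q$)
$L = -145722$ ($L = 489 \left(-298\right) = -145722$)
$Y{\left(B \right)} = \left(-472 + B\right) \left(830 + B\right)$ ($Y{\left(B \right)} = \left(B + 830\right) \left(-472 + B\right) = \left(830 + B\right) \left(-472 + B\right) = \left(-472 + B\right) \left(830 + B\right)$)
$\left(Y{\left(v{\left(38,28 \right)} \right)} + 26316\right) + L = \left(\left(-391760 + \left(4 \cdot 28 + 4 \cdot 38\right)^{2} + 358 \left(4 \cdot 28 + 4 \cdot 38\right)\right) + 26316\right) - 145722 = \left(\left(-391760 + \left(112 + 152\right)^{2} + 358 \left(112 + 152\right)\right) + 26316\right) - 145722 = \left(\left(-391760 + 264^{2} + 358 \cdot 264\right) + 26316\right) - 145722 = \left(\left(-391760 + 69696 + 94512\right) + 26316\right) - 145722 = \left(-227552 + 26316\right) - 145722 = -201236 - 145722 = -346958$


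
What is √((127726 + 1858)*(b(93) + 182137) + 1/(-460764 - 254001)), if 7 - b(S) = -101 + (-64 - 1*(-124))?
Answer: √12061200997817723219235/714765 ≈ 1.5365e+5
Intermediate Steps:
b(S) = 48 (b(S) = 7 - (-101 + (-64 - 1*(-124))) = 7 - (-101 + (-64 + 124)) = 7 - (-101 + 60) = 7 - 1*(-41) = 7 + 41 = 48)
√((127726 + 1858)*(b(93) + 182137) + 1/(-460764 - 254001)) = √((127726 + 1858)*(48 + 182137) + 1/(-460764 - 254001)) = √(129584*182185 + 1/(-714765)) = √(23608261040 - 1/714765) = √(16874358702255599/714765) = √12061200997817723219235/714765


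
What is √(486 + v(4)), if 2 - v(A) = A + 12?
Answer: 2*√118 ≈ 21.726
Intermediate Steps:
v(A) = -10 - A (v(A) = 2 - (A + 12) = 2 - (12 + A) = 2 + (-12 - A) = -10 - A)
√(486 + v(4)) = √(486 + (-10 - 1*4)) = √(486 + (-10 - 4)) = √(486 - 14) = √472 = 2*√118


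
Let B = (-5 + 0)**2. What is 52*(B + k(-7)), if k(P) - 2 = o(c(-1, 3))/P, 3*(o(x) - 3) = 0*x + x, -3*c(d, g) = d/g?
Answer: 261092/189 ≈ 1381.4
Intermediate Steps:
c(d, g) = -d/(3*g)
o(x) = 3 + x/3 (o(x) = 3 + (0*x + x)/3 = 3 + (0 + x)/3 = 3 + x/3)
k(P) = 2 + 82/(27*P) (k(P) = 2 + (3 + (-1/3*(-1)/3)/3)/P = 2 + (3 + (-1/3*(-1)*1/3)/3)/P = 2 + (3 + (1/3)*(1/9))/P = 2 + (3 + 1/27)/P = 2 + 82/(27*P))
B = 25 (B = (-5)**2 = 25)
52*(B + k(-7)) = 52*(25 + (2 + (82/27)/(-7))) = 52*(25 + (2 + (82/27)*(-1/7))) = 52*(25 + (2 - 82/189)) = 52*(25 + 296/189) = 52*(5021/189) = 261092/189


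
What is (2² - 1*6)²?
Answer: 4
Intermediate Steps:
(2² - 1*6)² = (4 - 6)² = (-2)² = 4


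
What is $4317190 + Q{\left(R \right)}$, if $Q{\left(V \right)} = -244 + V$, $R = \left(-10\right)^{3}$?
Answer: $4315946$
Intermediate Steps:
$R = -1000$
$4317190 + Q{\left(R \right)} = 4317190 - 1244 = 4315946$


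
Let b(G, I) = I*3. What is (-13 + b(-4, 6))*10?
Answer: 50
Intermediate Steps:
b(G, I) = 3*I
(-13 + b(-4, 6))*10 = (-13 + 3*6)*10 = (-13 + 18)*10 = 5*10 = 50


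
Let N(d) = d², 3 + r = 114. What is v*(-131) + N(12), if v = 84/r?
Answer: 1660/37 ≈ 44.865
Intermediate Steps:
r = 111 (r = -3 + 114 = 111)
v = 28/37 (v = 84/111 = 84*(1/111) = 28/37 ≈ 0.75676)
v*(-131) + N(12) = (28/37)*(-131) + 12² = -3668/37 + 144 = 1660/37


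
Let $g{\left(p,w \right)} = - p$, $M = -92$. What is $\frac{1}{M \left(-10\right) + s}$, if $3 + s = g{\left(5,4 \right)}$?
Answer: $\frac{1}{912} \approx 0.0010965$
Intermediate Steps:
$s = -8$ ($s = -3 - 5 = -8$)
$\frac{1}{M \left(-10\right) + s} = \frac{1}{\left(-92\right) \left(-10\right) - 8} = \frac{1}{920 - 8} = \frac{1}{912}$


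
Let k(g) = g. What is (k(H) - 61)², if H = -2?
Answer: 3969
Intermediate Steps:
(k(H) - 61)² = (-2 - 61)² = (-63)² = 3969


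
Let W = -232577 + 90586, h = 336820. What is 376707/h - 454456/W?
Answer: 206558873557/47825408620 ≈ 4.3190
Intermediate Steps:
W = -141991
376707/h - 454456/W = 376707/336820 - 454456/(-141991) = 376707*(1/336820) - 454456*(-1/141991) = 376707/336820 + 454456/141991 = 206558873557/47825408620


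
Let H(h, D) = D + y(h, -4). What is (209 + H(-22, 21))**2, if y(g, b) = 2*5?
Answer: 57600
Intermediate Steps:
y(g, b) = 10
H(h, D) = 10 + D (H(h, D) = D + 10 = 10 + D)
(209 + H(-22, 21))**2 = (209 + (10 + 21))**2 = (209 + 31)**2 = 240**2 = 57600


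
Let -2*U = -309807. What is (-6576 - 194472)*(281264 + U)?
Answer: -87690603540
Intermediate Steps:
U = 309807/2 (U = -½*(-309807) = 309807/2 ≈ 1.5490e+5)
(-6576 - 194472)*(281264 + U) = (-6576 - 194472)*(281264 + 309807/2) = -201048*872335/2 = -87690603540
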